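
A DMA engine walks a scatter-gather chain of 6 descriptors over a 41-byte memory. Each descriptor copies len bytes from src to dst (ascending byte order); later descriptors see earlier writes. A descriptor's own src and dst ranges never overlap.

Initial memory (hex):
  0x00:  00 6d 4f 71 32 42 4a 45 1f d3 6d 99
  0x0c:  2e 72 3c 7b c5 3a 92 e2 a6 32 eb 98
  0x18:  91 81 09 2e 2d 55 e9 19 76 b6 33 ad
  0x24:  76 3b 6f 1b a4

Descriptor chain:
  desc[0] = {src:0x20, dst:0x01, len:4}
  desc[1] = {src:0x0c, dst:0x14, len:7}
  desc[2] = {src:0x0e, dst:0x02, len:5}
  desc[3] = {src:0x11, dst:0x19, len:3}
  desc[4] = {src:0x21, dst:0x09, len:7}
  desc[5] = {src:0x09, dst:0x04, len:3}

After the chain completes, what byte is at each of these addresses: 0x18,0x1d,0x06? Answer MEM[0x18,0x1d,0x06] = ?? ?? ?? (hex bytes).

[0] 0x20->0x01 len=4 : 76 b6 33 ad
[1] 0x0c->0x14 len=7 : 2e 72 3c 7b c5 3a 92
[2] 0x0e->0x02 len=5 : 3c 7b c5 3a 92
[3] 0x11->0x19 len=3 : 3a 92 e2
[4] 0x21->0x09 len=7 : b6 33 ad 76 3b 6f 1b
[5] 0x09->0x04 len=3 : b6 33 ad
query mem[0x18]=0xc5, mem[0x1d]=0x55, mem[0x06]=0xad

MEM[0x18,0x1d,0x06] = c5 55 ad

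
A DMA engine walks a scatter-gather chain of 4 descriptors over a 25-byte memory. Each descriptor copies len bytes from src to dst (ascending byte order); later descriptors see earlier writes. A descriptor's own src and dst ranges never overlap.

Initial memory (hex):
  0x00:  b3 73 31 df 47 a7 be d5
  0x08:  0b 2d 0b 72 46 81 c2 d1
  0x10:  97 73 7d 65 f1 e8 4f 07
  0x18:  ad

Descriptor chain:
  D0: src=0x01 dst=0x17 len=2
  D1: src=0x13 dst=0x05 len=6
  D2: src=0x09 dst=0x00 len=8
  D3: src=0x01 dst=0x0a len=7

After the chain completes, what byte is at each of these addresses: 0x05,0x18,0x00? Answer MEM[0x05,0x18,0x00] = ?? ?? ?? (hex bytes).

MEM[0x05,0x18,0x00] = c2 31 73

#0 dst[0x17+2] := {0x73,0x31}
#1 dst[0x05+6] := {0x65,0xf1,0xe8,0x4f,0x73,0x31}
#2 dst[0x00+8] := {0x73,0x31,0x72,0x46,0x81,0xc2,0xd1,0x97}
#3 dst[0x0a+7] := {0x31,0x72,0x46,0x81,0xc2,0xd1,0x97}
query mem[0x05]=0xc2, mem[0x18]=0x31, mem[0x00]=0x73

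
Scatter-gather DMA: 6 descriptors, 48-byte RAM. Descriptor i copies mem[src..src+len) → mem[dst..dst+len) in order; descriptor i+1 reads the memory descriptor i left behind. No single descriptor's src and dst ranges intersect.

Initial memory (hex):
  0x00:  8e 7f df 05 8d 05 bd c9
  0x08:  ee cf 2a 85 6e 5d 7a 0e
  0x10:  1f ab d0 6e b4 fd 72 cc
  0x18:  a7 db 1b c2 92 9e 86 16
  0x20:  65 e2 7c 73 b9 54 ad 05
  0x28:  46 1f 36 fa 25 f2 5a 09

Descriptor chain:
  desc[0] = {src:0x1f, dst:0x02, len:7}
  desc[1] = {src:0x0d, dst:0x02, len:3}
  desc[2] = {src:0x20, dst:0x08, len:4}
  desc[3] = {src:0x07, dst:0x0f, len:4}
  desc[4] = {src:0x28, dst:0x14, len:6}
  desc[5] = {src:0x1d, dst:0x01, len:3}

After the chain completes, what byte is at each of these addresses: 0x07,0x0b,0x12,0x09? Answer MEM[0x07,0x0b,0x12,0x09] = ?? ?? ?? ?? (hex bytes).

MEM[0x07,0x0b,0x12,0x09] = b9 73 7c e2

[0] 0x1f->0x02 len=7 : 16 65 e2 7c 73 b9 54
[1] 0x0d->0x02 len=3 : 5d 7a 0e
[2] 0x20->0x08 len=4 : 65 e2 7c 73
[3] 0x07->0x0f len=4 : b9 65 e2 7c
[4] 0x28->0x14 len=6 : 46 1f 36 fa 25 f2
[5] 0x1d->0x01 len=3 : 9e 86 16
query mem[0x07]=0xb9, mem[0x0b]=0x73, mem[0x12]=0x7c, mem[0x09]=0xe2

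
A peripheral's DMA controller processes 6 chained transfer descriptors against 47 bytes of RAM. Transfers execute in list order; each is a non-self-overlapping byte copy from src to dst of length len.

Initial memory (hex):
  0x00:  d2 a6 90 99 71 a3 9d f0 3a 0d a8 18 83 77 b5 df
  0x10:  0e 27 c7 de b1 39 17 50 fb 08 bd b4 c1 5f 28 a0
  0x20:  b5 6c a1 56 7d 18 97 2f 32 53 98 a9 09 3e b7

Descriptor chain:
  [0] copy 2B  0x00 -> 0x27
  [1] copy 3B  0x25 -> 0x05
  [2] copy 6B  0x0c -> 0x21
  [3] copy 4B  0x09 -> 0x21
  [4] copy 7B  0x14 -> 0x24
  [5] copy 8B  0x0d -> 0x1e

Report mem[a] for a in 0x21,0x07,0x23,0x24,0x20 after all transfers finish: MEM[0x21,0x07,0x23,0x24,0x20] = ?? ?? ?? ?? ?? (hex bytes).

D0: mem[0x27..0x28] <- [d2 a6]
D1: mem[0x05..0x07] <- [18 97 d2]
D2: mem[0x21..0x26] <- [83 77 b5 df 0e 27]
D3: mem[0x21..0x24] <- [0d a8 18 83]
D4: mem[0x24..0x2a] <- [b1 39 17 50 fb 08 bd]
D5: mem[0x1e..0x25] <- [77 b5 df 0e 27 c7 de b1]
query mem[0x21]=0x0e, mem[0x07]=0xd2, mem[0x23]=0xc7, mem[0x24]=0xde, mem[0x20]=0xdf

MEM[0x21,0x07,0x23,0x24,0x20] = 0e d2 c7 de df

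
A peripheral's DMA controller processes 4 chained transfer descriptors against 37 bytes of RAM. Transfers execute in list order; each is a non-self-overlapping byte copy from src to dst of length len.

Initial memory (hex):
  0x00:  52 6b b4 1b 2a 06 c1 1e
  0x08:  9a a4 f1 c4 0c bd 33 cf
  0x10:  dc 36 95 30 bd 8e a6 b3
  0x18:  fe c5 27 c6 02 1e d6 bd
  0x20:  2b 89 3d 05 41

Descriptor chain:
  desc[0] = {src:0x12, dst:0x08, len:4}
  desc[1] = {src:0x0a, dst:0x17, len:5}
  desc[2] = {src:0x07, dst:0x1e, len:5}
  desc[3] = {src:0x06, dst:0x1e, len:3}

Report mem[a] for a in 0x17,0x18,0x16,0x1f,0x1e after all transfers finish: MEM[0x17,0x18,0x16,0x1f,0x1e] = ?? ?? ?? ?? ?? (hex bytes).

D0: mem[0x08..0x0b] <- [95 30 bd 8e]
D1: mem[0x17..0x1b] <- [bd 8e 0c bd 33]
D2: mem[0x1e..0x22] <- [1e 95 30 bd 8e]
D3: mem[0x1e..0x20] <- [c1 1e 95]
query mem[0x17]=0xbd, mem[0x18]=0x8e, mem[0x16]=0xa6, mem[0x1f]=0x1e, mem[0x1e]=0xc1

MEM[0x17,0x18,0x16,0x1f,0x1e] = bd 8e a6 1e c1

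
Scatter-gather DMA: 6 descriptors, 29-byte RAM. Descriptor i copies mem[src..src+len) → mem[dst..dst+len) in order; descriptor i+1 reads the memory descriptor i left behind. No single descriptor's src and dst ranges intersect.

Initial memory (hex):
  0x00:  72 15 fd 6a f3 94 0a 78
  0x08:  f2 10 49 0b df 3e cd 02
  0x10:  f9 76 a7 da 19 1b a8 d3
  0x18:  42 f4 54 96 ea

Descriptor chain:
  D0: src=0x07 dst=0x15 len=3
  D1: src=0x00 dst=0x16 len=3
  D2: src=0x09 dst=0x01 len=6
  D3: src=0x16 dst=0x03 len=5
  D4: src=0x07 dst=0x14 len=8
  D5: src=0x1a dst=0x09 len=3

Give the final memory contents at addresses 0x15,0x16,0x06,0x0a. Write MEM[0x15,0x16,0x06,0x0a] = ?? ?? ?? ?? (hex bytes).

#0 dst[0x15+3] := {0x78,0xf2,0x10}
#1 dst[0x16+3] := {0x72,0x15,0xfd}
#2 dst[0x01+6] := {0x10,0x49,0x0b,0xdf,0x3e,0xcd}
#3 dst[0x03+5] := {0x72,0x15,0xfd,0xf4,0x54}
#4 dst[0x14+8] := {0x54,0xf2,0x10,0x49,0x0b,0xdf,0x3e,0xcd}
#5 dst[0x09+3] := {0x3e,0xcd,0xea}
query mem[0x15]=0xf2, mem[0x16]=0x10, mem[0x06]=0xf4, mem[0x0a]=0xcd

MEM[0x15,0x16,0x06,0x0a] = f2 10 f4 cd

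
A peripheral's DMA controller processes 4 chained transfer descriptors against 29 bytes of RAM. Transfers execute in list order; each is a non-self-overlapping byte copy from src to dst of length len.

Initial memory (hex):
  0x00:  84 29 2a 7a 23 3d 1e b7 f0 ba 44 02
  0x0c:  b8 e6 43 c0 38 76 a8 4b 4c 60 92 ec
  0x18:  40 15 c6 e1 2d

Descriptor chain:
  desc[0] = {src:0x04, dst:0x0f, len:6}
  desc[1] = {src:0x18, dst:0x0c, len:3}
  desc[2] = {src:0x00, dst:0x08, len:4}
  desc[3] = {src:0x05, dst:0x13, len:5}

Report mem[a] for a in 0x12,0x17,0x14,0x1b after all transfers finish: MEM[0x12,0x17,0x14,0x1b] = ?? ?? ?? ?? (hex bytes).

D0: mem[0x0f..0x14] <- [23 3d 1e b7 f0 ba]
D1: mem[0x0c..0x0e] <- [40 15 c6]
D2: mem[0x08..0x0b] <- [84 29 2a 7a]
D3: mem[0x13..0x17] <- [3d 1e b7 84 29]
query mem[0x12]=0xb7, mem[0x17]=0x29, mem[0x14]=0x1e, mem[0x1b]=0xe1

MEM[0x12,0x17,0x14,0x1b] = b7 29 1e e1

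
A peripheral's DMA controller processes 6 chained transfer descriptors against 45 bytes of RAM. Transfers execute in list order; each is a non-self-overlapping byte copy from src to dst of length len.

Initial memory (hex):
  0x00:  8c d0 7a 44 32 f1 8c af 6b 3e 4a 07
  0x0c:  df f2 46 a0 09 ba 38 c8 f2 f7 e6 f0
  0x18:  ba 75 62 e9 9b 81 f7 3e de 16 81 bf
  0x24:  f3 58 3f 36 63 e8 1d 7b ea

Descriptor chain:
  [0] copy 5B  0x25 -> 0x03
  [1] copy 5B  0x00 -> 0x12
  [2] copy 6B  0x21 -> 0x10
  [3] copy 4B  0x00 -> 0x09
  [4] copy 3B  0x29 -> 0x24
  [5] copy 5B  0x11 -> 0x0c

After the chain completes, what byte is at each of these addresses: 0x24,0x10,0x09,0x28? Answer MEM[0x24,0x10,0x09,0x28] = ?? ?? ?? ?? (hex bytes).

#0 dst[0x03+5] := {0x58,0x3f,0x36,0x63,0xe8}
#1 dst[0x12+5] := {0x8c,0xd0,0x7a,0x58,0x3f}
#2 dst[0x10+6] := {0x16,0x81,0xbf,0xf3,0x58,0x3f}
#3 dst[0x09+4] := {0x8c,0xd0,0x7a,0x58}
#4 dst[0x24+3] := {0xe8,0x1d,0x7b}
#5 dst[0x0c+5] := {0x81,0xbf,0xf3,0x58,0x3f}
query mem[0x24]=0xe8, mem[0x10]=0x3f, mem[0x09]=0x8c, mem[0x28]=0x63

MEM[0x24,0x10,0x09,0x28] = e8 3f 8c 63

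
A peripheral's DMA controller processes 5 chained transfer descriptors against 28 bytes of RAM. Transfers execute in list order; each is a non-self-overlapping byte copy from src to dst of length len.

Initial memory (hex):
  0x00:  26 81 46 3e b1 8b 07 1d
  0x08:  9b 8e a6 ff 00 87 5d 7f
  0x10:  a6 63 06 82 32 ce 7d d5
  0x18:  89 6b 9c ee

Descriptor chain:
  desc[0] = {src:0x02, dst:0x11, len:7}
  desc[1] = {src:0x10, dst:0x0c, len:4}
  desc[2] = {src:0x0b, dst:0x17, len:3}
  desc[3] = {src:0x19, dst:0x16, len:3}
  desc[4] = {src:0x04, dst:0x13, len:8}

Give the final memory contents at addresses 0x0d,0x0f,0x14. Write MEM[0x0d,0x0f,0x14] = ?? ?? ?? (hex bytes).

#0 dst[0x11+7] := {0x46,0x3e,0xb1,0x8b,0x07,0x1d,0x9b}
#1 dst[0x0c+4] := {0xa6,0x46,0x3e,0xb1}
#2 dst[0x17+3] := {0xff,0xa6,0x46}
#3 dst[0x16+3] := {0x46,0x9c,0xee}
#4 dst[0x13+8] := {0xb1,0x8b,0x07,0x1d,0x9b,0x8e,0xa6,0xff}
query mem[0x0d]=0x46, mem[0x0f]=0xb1, mem[0x14]=0x8b

MEM[0x0d,0x0f,0x14] = 46 b1 8b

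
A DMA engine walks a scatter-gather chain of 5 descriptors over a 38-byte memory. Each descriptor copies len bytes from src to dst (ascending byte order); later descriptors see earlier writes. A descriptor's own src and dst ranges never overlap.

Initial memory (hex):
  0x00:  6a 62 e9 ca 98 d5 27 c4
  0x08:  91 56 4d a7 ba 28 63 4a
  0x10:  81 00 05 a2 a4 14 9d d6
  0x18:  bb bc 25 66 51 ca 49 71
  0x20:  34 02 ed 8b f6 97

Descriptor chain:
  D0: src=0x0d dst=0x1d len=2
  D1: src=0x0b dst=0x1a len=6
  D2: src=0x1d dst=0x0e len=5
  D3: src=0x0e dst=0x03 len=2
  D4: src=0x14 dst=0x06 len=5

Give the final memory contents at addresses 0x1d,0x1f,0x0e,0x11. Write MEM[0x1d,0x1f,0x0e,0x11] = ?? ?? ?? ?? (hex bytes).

MEM[0x1d,0x1f,0x0e,0x11] = 63 81 63 34

  after D0: wrote 2B at 0x1d = 2863
  after D1: wrote 6B at 0x1a = a7ba28634a81
  after D2: wrote 5B at 0x0e = 634a813402
  after D3: wrote 2B at 0x03 = 634a
  after D4: wrote 5B at 0x06 = a4149dd6bb
query mem[0x1d]=0x63, mem[0x1f]=0x81, mem[0x0e]=0x63, mem[0x11]=0x34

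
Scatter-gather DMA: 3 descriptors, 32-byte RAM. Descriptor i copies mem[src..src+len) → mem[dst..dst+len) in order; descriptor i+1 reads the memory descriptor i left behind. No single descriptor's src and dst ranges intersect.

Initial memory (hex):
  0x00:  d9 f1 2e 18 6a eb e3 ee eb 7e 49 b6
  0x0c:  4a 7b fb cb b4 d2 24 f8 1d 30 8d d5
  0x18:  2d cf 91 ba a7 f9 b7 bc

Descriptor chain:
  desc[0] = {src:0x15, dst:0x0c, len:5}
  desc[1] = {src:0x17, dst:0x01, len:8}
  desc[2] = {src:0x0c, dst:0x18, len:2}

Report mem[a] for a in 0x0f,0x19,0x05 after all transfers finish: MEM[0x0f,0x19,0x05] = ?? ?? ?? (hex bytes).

MEM[0x0f,0x19,0x05] = 2d 8d ba

#0 dst[0x0c+5] := {0x30,0x8d,0xd5,0x2d,0xcf}
#1 dst[0x01+8] := {0xd5,0x2d,0xcf,0x91,0xba,0xa7,0xf9,0xb7}
#2 dst[0x18+2] := {0x30,0x8d}
query mem[0x0f]=0x2d, mem[0x19]=0x8d, mem[0x05]=0xba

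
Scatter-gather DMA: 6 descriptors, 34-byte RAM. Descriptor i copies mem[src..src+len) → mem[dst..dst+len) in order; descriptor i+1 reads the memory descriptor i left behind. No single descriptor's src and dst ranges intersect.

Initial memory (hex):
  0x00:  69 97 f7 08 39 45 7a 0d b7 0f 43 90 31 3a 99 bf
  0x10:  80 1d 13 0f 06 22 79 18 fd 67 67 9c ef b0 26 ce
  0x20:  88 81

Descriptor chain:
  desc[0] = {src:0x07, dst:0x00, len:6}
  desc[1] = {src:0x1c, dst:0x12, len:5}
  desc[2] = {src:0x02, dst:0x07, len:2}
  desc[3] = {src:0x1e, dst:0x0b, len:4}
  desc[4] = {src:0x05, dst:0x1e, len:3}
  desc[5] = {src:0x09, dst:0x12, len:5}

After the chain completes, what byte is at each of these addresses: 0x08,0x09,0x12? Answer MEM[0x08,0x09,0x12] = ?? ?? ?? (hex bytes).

#0 dst[0x00+6] := {0x0d,0xb7,0x0f,0x43,0x90,0x31}
#1 dst[0x12+5] := {0xef,0xb0,0x26,0xce,0x88}
#2 dst[0x07+2] := {0x0f,0x43}
#3 dst[0x0b+4] := {0x26,0xce,0x88,0x81}
#4 dst[0x1e+3] := {0x31,0x7a,0x0f}
#5 dst[0x12+5] := {0x0f,0x43,0x26,0xce,0x88}
query mem[0x08]=0x43, mem[0x09]=0x0f, mem[0x12]=0x0f

MEM[0x08,0x09,0x12] = 43 0f 0f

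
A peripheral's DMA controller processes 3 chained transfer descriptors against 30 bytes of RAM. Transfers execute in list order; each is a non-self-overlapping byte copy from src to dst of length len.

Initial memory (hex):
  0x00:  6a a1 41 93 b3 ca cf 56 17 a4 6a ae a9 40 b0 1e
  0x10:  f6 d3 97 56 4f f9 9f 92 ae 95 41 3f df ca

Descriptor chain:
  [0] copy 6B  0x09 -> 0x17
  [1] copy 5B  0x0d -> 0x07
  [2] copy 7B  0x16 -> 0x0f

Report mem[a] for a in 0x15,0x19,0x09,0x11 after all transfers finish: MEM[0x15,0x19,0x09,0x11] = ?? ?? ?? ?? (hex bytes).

MEM[0x15,0x19,0x09,0x11] = b0 ae 1e 6a

  after D0: wrote 6B at 0x17 = a46aaea940b0
  after D1: wrote 5B at 0x07 = 40b01ef6d3
  after D2: wrote 7B at 0x0f = 9fa46aaea940b0
query mem[0x15]=0xb0, mem[0x19]=0xae, mem[0x09]=0x1e, mem[0x11]=0x6a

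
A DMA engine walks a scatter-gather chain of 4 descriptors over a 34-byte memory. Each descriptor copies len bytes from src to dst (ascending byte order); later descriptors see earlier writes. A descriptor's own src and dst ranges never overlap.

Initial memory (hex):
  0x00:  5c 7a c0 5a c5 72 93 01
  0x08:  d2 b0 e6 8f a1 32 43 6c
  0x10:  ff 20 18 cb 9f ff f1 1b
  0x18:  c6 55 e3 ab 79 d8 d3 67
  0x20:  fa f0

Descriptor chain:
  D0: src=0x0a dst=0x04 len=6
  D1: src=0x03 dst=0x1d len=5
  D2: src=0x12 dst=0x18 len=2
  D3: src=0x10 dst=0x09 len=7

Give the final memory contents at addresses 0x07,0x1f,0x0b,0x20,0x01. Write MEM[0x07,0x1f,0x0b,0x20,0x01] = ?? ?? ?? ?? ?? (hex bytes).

MEM[0x07,0x1f,0x0b,0x20,0x01] = 32 8f 18 a1 7a

  after D0: wrote 6B at 0x04 = e68fa132436c
  after D1: wrote 5B at 0x1d = 5ae68fa132
  after D2: wrote 2B at 0x18 = 18cb
  after D3: wrote 7B at 0x09 = ff2018cb9ffff1
query mem[0x07]=0x32, mem[0x1f]=0x8f, mem[0x0b]=0x18, mem[0x20]=0xa1, mem[0x01]=0x7a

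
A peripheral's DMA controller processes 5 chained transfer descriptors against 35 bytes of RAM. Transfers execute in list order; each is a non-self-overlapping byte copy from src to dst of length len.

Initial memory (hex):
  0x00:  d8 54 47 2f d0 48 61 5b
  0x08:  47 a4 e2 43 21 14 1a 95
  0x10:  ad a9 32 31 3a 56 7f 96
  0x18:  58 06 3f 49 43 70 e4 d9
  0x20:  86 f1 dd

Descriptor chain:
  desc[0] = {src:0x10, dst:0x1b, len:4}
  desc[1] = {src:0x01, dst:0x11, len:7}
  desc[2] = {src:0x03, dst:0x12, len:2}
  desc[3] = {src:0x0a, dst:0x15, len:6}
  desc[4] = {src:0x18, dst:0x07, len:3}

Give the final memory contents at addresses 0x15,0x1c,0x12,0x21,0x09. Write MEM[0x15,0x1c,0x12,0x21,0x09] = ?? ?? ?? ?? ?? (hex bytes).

D0: mem[0x1b..0x1e] <- [ad a9 32 31]
D1: mem[0x11..0x17] <- [54 47 2f d0 48 61 5b]
D2: mem[0x12..0x13] <- [2f d0]
D3: mem[0x15..0x1a] <- [e2 43 21 14 1a 95]
D4: mem[0x07..0x09] <- [14 1a 95]
query mem[0x15]=0xe2, mem[0x1c]=0xa9, mem[0x12]=0x2f, mem[0x21]=0xf1, mem[0x09]=0x95

MEM[0x15,0x1c,0x12,0x21,0x09] = e2 a9 2f f1 95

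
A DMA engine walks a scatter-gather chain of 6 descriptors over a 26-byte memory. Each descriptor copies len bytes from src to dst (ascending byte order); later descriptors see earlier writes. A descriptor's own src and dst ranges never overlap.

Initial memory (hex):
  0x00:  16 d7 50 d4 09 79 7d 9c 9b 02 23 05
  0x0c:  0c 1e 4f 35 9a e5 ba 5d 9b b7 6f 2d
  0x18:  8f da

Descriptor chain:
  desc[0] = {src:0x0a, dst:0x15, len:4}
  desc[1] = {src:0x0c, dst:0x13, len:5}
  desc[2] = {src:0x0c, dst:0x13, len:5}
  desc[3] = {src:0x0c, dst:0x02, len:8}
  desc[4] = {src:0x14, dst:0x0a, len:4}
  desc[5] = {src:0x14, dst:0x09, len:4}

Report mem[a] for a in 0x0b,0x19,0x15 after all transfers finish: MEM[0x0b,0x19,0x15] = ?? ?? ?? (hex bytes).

MEM[0x0b,0x19,0x15] = 35 da 4f

#0 dst[0x15+4] := {0x23,0x05,0x0c,0x1e}
#1 dst[0x13+5] := {0x0c,0x1e,0x4f,0x35,0x9a}
#2 dst[0x13+5] := {0x0c,0x1e,0x4f,0x35,0x9a}
#3 dst[0x02+8] := {0x0c,0x1e,0x4f,0x35,0x9a,0xe5,0xba,0x0c}
#4 dst[0x0a+4] := {0x1e,0x4f,0x35,0x9a}
#5 dst[0x09+4] := {0x1e,0x4f,0x35,0x9a}
query mem[0x0b]=0x35, mem[0x19]=0xda, mem[0x15]=0x4f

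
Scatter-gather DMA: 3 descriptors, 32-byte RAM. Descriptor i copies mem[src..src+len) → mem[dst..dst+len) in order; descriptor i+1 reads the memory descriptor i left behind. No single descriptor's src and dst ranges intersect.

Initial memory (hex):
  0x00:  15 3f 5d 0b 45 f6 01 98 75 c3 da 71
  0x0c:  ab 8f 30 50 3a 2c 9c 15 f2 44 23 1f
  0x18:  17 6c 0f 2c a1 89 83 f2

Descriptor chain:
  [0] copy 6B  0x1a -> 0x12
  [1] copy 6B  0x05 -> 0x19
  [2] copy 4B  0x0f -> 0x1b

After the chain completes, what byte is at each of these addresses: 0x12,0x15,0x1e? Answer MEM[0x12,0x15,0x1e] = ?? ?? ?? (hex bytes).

MEM[0x12,0x15,0x1e] = 0f 89 0f

#0 dst[0x12+6] := {0x0f,0x2c,0xa1,0x89,0x83,0xf2}
#1 dst[0x19+6] := {0xf6,0x01,0x98,0x75,0xc3,0xda}
#2 dst[0x1b+4] := {0x50,0x3a,0x2c,0x0f}
query mem[0x12]=0x0f, mem[0x15]=0x89, mem[0x1e]=0x0f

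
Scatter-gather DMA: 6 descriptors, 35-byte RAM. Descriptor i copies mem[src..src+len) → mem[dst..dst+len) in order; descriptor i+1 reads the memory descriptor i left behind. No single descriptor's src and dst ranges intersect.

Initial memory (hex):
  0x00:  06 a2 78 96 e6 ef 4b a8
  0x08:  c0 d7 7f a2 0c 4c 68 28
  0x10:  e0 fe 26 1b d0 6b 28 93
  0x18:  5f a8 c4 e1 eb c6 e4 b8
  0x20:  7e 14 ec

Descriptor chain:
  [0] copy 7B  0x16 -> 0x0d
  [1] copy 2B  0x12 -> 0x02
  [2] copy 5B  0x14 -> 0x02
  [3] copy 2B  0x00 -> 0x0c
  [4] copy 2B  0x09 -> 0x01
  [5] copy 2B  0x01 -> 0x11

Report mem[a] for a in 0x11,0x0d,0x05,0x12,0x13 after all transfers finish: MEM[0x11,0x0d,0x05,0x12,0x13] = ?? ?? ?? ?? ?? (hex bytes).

MEM[0x11,0x0d,0x05,0x12,0x13] = d7 a2 93 7f eb

  after D0: wrote 7B at 0x0d = 28935fa8c4e1eb
  after D1: wrote 2B at 0x02 = e1eb
  after D2: wrote 5B at 0x02 = d06b28935f
  after D3: wrote 2B at 0x0c = 06a2
  after D4: wrote 2B at 0x01 = d77f
  after D5: wrote 2B at 0x11 = d77f
query mem[0x11]=0xd7, mem[0x0d]=0xa2, mem[0x05]=0x93, mem[0x12]=0x7f, mem[0x13]=0xeb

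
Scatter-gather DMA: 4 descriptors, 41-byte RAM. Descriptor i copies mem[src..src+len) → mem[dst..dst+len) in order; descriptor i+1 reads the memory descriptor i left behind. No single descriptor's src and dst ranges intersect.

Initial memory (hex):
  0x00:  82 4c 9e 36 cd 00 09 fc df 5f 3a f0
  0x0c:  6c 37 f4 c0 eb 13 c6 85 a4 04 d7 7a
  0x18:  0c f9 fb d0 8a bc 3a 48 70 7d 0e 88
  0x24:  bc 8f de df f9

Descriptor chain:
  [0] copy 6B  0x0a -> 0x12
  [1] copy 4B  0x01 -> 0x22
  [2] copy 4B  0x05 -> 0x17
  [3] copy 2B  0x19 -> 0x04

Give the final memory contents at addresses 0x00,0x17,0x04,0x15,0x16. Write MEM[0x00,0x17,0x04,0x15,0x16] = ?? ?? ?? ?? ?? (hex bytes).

MEM[0x00,0x17,0x04,0x15,0x16] = 82 00 fc 37 f4

  after D0: wrote 6B at 0x12 = 3af06c37f4c0
  after D1: wrote 4B at 0x22 = 4c9e36cd
  after D2: wrote 4B at 0x17 = 0009fcdf
  after D3: wrote 2B at 0x04 = fcdf
query mem[0x00]=0x82, mem[0x17]=0x00, mem[0x04]=0xfc, mem[0x15]=0x37, mem[0x16]=0xf4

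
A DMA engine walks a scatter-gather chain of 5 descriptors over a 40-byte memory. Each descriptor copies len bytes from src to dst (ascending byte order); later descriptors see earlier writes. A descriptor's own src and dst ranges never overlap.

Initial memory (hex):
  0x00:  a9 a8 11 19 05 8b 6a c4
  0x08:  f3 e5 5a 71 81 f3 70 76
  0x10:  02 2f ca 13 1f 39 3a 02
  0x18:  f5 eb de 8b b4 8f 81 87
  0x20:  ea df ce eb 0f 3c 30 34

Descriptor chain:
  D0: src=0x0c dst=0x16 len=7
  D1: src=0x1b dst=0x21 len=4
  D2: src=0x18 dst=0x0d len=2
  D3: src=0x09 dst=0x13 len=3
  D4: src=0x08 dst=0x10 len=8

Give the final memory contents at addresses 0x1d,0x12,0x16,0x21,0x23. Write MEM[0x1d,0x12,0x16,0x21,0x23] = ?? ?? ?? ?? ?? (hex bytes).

MEM[0x1d,0x12,0x16,0x21,0x23] = 8f 5a 76 2f 8f

D0: mem[0x16..0x1c] <- [81 f3 70 76 02 2f ca]
D1: mem[0x21..0x24] <- [2f ca 8f 81]
D2: mem[0x0d..0x0e] <- [70 76]
D3: mem[0x13..0x15] <- [e5 5a 71]
D4: mem[0x10..0x17] <- [f3 e5 5a 71 81 70 76 76]
query mem[0x1d]=0x8f, mem[0x12]=0x5a, mem[0x16]=0x76, mem[0x21]=0x2f, mem[0x23]=0x8f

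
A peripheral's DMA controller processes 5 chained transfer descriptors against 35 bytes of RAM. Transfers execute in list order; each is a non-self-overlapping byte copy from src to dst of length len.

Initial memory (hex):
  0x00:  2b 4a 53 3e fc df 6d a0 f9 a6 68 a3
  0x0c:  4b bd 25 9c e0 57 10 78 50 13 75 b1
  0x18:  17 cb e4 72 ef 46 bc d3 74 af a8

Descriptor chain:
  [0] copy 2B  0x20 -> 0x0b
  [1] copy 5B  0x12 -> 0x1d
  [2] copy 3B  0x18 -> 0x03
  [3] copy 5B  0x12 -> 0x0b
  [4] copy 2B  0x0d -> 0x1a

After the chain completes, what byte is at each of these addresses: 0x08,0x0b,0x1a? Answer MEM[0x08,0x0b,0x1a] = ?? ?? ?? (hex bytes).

MEM[0x08,0x0b,0x1a] = f9 10 50

D0: mem[0x0b..0x0c] <- [74 af]
D1: mem[0x1d..0x21] <- [10 78 50 13 75]
D2: mem[0x03..0x05] <- [17 cb e4]
D3: mem[0x0b..0x0f] <- [10 78 50 13 75]
D4: mem[0x1a..0x1b] <- [50 13]
query mem[0x08]=0xf9, mem[0x0b]=0x10, mem[0x1a]=0x50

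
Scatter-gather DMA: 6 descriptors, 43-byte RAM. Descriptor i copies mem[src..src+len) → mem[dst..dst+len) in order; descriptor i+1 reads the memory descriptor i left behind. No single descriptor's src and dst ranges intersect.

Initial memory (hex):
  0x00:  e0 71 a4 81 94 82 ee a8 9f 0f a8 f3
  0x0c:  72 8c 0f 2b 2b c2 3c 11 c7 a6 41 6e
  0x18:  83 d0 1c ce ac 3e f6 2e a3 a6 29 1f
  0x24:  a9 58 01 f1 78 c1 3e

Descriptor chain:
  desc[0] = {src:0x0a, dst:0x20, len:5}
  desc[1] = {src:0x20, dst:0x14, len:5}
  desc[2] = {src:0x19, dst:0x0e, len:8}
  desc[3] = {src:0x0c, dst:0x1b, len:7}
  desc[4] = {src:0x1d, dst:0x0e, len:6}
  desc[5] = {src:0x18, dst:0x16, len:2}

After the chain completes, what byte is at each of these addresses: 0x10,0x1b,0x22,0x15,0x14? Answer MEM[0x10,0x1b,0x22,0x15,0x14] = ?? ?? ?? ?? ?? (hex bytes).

MEM[0x10,0x1b,0x22,0x15,0x14] = ce 72 72 a8 2e

[0] 0x0a->0x20 len=5 : a8 f3 72 8c 0f
[1] 0x20->0x14 len=5 : a8 f3 72 8c 0f
[2] 0x19->0x0e len=8 : d0 1c ce ac 3e f6 2e a8
[3] 0x0c->0x1b len=7 : 72 8c d0 1c ce ac 3e
[4] 0x1d->0x0e len=6 : d0 1c ce ac 3e 72
[5] 0x18->0x16 len=2 : 0f d0
query mem[0x10]=0xce, mem[0x1b]=0x72, mem[0x22]=0x72, mem[0x15]=0xa8, mem[0x14]=0x2e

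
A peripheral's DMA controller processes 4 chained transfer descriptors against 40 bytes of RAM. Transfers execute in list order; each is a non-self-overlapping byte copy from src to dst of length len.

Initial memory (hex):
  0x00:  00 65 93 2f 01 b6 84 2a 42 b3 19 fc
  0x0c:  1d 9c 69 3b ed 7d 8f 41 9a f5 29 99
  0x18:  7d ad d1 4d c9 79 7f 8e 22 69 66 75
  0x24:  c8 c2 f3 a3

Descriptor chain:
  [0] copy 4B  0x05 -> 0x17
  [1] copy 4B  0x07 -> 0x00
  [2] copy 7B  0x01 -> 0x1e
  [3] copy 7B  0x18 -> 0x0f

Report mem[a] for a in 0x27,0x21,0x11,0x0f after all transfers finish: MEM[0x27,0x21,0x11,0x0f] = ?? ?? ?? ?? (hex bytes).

MEM[0x27,0x21,0x11,0x0f] = a3 01 42 84

  after D0: wrote 4B at 0x17 = b6842a42
  after D1: wrote 4B at 0x00 = 2a42b319
  after D2: wrote 7B at 0x1e = 42b31901b6842a
  after D3: wrote 7B at 0x0f = 842a424dc97942
query mem[0x27]=0xa3, mem[0x21]=0x01, mem[0x11]=0x42, mem[0x0f]=0x84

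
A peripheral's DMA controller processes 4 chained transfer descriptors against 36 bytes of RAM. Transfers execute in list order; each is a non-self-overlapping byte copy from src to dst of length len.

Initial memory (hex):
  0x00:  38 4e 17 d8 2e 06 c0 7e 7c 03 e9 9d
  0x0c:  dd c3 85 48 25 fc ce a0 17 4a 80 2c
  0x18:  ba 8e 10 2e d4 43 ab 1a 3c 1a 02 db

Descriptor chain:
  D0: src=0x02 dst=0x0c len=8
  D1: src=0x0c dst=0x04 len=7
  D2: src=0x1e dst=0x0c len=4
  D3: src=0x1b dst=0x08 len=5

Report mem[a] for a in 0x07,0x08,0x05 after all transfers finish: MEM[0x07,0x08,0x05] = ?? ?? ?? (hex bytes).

[0] 0x02->0x0c len=8 : 17 d8 2e 06 c0 7e 7c 03
[1] 0x0c->0x04 len=7 : 17 d8 2e 06 c0 7e 7c
[2] 0x1e->0x0c len=4 : ab 1a 3c 1a
[3] 0x1b->0x08 len=5 : 2e d4 43 ab 1a
query mem[0x07]=0x06, mem[0x08]=0x2e, mem[0x05]=0xd8

MEM[0x07,0x08,0x05] = 06 2e d8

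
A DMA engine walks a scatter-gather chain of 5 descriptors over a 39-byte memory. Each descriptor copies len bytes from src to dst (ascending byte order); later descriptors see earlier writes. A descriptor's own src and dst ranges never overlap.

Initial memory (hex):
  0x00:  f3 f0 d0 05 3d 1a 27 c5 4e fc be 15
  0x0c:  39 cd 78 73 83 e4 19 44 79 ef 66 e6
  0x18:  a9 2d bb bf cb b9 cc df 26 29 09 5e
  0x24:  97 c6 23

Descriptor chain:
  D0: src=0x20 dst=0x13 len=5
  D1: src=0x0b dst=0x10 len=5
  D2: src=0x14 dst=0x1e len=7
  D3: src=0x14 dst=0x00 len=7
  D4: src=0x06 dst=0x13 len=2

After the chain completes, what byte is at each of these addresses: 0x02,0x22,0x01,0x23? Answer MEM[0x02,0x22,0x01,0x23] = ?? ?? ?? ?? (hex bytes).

#0 dst[0x13+5] := {0x26,0x29,0x09,0x5e,0x97}
#1 dst[0x10+5] := {0x15,0x39,0xcd,0x78,0x73}
#2 dst[0x1e+7] := {0x73,0x09,0x5e,0x97,0xa9,0x2d,0xbb}
#3 dst[0x00+7] := {0x73,0x09,0x5e,0x97,0xa9,0x2d,0xbb}
#4 dst[0x13+2] := {0xbb,0xc5}
query mem[0x02]=0x5e, mem[0x22]=0xa9, mem[0x01]=0x09, mem[0x23]=0x2d

MEM[0x02,0x22,0x01,0x23] = 5e a9 09 2d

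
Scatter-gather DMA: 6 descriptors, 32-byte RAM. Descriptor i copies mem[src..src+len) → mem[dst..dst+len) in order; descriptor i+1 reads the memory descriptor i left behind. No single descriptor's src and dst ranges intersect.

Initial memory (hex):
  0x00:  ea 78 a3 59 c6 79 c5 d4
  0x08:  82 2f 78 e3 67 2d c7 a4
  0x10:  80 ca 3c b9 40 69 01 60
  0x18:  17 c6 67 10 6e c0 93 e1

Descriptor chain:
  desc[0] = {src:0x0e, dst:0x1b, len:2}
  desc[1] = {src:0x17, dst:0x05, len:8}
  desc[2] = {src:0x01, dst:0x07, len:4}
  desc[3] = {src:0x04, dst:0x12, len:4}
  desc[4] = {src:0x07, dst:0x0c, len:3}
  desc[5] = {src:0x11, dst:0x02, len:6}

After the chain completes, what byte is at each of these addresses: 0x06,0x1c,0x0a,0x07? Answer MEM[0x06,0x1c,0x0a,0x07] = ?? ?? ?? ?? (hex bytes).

#0 dst[0x1b+2] := {0xc7,0xa4}
#1 dst[0x05+8] := {0x60,0x17,0xc6,0x67,0xc7,0xa4,0xc0,0x93}
#2 dst[0x07+4] := {0x78,0xa3,0x59,0xc6}
#3 dst[0x12+4] := {0xc6,0x60,0x17,0x78}
#4 dst[0x0c+3] := {0x78,0xa3,0x59}
#5 dst[0x02+6] := {0xca,0xc6,0x60,0x17,0x78,0x01}
query mem[0x06]=0x78, mem[0x1c]=0xa4, mem[0x0a]=0xc6, mem[0x07]=0x01

MEM[0x06,0x1c,0x0a,0x07] = 78 a4 c6 01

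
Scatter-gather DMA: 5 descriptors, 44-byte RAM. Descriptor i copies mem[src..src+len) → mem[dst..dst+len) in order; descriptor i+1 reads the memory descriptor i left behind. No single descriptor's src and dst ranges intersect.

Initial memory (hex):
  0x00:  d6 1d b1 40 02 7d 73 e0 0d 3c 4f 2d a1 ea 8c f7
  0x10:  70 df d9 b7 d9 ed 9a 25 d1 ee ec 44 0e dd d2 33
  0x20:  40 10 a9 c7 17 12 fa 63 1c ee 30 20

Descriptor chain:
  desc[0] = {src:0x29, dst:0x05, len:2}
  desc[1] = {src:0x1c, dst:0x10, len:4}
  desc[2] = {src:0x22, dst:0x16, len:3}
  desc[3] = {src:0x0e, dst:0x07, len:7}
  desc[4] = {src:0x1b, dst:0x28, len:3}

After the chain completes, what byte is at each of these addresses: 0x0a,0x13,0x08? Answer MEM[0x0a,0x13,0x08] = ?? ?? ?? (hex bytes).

[0] 0x29->0x05 len=2 : ee 30
[1] 0x1c->0x10 len=4 : 0e dd d2 33
[2] 0x22->0x16 len=3 : a9 c7 17
[3] 0x0e->0x07 len=7 : 8c f7 0e dd d2 33 d9
[4] 0x1b->0x28 len=3 : 44 0e dd
query mem[0x0a]=0xdd, mem[0x13]=0x33, mem[0x08]=0xf7

MEM[0x0a,0x13,0x08] = dd 33 f7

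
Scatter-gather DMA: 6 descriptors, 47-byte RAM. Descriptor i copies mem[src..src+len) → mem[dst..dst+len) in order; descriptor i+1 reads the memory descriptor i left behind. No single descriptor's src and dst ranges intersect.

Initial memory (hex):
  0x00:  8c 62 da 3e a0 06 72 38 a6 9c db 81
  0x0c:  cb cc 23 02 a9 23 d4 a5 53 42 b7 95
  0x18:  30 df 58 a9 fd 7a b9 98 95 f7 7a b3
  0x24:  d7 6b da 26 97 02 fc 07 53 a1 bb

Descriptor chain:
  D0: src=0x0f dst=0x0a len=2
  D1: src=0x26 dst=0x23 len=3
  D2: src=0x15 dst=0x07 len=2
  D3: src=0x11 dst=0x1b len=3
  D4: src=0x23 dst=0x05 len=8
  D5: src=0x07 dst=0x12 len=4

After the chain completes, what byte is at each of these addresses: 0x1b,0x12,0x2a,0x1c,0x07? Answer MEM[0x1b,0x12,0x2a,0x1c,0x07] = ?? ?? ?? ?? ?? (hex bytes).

[0] 0x0f->0x0a len=2 : 02 a9
[1] 0x26->0x23 len=3 : da 26 97
[2] 0x15->0x07 len=2 : 42 b7
[3] 0x11->0x1b len=3 : 23 d4 a5
[4] 0x23->0x05 len=8 : da 26 97 da 26 97 02 fc
[5] 0x07->0x12 len=4 : 97 da 26 97
query mem[0x1b]=0x23, mem[0x12]=0x97, mem[0x2a]=0xfc, mem[0x1c]=0xd4, mem[0x07]=0x97

MEM[0x1b,0x12,0x2a,0x1c,0x07] = 23 97 fc d4 97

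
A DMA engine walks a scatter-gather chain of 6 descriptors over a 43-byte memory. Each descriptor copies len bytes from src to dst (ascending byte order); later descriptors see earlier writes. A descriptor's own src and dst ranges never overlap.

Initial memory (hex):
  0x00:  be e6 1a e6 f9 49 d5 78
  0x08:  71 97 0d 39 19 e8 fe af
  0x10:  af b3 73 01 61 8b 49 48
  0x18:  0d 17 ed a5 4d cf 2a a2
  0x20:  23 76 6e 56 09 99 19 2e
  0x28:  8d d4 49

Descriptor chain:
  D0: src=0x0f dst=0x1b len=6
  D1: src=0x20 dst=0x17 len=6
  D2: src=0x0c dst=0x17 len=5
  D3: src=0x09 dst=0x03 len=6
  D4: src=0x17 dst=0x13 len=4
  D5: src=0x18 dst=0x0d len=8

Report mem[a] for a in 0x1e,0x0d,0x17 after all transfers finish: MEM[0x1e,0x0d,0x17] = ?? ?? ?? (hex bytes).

D0: mem[0x1b..0x20] <- [af af b3 73 01 61]
D1: mem[0x17..0x1c] <- [61 76 6e 56 09 99]
D2: mem[0x17..0x1b] <- [19 e8 fe af af]
D3: mem[0x03..0x08] <- [97 0d 39 19 e8 fe]
D4: mem[0x13..0x16] <- [19 e8 fe af]
D5: mem[0x0d..0x14] <- [e8 fe af af 99 b3 73 01]
query mem[0x1e]=0x73, mem[0x0d]=0xe8, mem[0x17]=0x19

MEM[0x1e,0x0d,0x17] = 73 e8 19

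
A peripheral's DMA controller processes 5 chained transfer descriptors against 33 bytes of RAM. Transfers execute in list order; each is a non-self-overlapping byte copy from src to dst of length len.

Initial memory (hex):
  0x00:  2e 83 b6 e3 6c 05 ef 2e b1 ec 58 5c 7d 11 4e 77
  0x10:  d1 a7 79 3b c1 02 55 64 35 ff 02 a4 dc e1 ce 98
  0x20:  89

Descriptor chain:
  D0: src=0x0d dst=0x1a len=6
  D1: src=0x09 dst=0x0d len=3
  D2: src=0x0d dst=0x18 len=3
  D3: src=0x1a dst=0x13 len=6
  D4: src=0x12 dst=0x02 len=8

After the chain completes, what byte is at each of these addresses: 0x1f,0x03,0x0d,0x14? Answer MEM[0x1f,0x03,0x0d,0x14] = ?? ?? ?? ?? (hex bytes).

MEM[0x1f,0x03,0x0d,0x14] = 79 5c ec 4e

[0] 0x0d->0x1a len=6 : 11 4e 77 d1 a7 79
[1] 0x09->0x0d len=3 : ec 58 5c
[2] 0x0d->0x18 len=3 : ec 58 5c
[3] 0x1a->0x13 len=6 : 5c 4e 77 d1 a7 79
[4] 0x12->0x02 len=8 : 79 5c 4e 77 d1 a7 79 58
query mem[0x1f]=0x79, mem[0x03]=0x5c, mem[0x0d]=0xec, mem[0x14]=0x4e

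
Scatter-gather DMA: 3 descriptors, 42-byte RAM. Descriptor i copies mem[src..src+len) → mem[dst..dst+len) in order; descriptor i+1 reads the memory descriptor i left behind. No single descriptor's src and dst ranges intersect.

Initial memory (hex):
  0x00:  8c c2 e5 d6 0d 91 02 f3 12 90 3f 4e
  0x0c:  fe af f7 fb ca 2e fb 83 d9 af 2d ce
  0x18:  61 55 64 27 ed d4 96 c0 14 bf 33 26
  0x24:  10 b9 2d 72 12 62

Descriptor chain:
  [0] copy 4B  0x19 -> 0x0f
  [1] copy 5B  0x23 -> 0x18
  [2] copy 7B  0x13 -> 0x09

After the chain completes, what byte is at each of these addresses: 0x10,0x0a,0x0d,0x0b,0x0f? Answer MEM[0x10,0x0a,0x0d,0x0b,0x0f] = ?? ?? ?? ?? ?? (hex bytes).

  after D0: wrote 4B at 0x0f = 556427ed
  after D1: wrote 5B at 0x18 = 2610b92d72
  after D2: wrote 7B at 0x09 = 83d9af2dce2610
query mem[0x10]=0x64, mem[0x0a]=0xd9, mem[0x0d]=0xce, mem[0x0b]=0xaf, mem[0x0f]=0x10

MEM[0x10,0x0a,0x0d,0x0b,0x0f] = 64 d9 ce af 10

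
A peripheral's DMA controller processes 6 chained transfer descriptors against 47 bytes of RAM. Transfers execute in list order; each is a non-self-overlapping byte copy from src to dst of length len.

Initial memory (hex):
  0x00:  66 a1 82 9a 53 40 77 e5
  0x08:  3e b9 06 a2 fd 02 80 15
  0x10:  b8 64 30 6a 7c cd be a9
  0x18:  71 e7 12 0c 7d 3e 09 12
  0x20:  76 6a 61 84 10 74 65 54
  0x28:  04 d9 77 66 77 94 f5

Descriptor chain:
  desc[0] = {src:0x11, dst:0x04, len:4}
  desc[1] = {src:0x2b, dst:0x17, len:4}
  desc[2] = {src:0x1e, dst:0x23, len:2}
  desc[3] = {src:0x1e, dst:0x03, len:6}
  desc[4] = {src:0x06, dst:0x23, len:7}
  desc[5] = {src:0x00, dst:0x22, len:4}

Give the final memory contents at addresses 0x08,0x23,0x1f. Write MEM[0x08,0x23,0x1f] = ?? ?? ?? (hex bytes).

MEM[0x08,0x23,0x1f] = 09 a1 12

  after D0: wrote 4B at 0x04 = 64306a7c
  after D1: wrote 4B at 0x17 = 667794f5
  after D2: wrote 2B at 0x23 = 0912
  after D3: wrote 6B at 0x03 = 0912766a6109
  after D4: wrote 7B at 0x23 = 6a6109b906a2fd
  after D5: wrote 4B at 0x22 = 66a18209
query mem[0x08]=0x09, mem[0x23]=0xa1, mem[0x1f]=0x12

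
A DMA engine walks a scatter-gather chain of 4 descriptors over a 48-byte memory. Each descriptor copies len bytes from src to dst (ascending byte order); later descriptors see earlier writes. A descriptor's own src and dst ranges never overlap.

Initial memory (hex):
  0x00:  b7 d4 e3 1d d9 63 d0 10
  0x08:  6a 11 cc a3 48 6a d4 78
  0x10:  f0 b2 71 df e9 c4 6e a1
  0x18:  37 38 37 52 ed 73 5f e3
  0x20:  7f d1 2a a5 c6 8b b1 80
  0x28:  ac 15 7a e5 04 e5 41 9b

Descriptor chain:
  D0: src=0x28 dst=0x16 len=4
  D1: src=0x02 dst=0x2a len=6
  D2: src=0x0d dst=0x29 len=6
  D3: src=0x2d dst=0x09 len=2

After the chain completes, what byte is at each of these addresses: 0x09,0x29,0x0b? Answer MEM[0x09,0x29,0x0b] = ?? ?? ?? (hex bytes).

MEM[0x09,0x29,0x0b] = b2 6a a3

[0] 0x28->0x16 len=4 : ac 15 7a e5
[1] 0x02->0x2a len=6 : e3 1d d9 63 d0 10
[2] 0x0d->0x29 len=6 : 6a d4 78 f0 b2 71
[3] 0x2d->0x09 len=2 : b2 71
query mem[0x09]=0xb2, mem[0x29]=0x6a, mem[0x0b]=0xa3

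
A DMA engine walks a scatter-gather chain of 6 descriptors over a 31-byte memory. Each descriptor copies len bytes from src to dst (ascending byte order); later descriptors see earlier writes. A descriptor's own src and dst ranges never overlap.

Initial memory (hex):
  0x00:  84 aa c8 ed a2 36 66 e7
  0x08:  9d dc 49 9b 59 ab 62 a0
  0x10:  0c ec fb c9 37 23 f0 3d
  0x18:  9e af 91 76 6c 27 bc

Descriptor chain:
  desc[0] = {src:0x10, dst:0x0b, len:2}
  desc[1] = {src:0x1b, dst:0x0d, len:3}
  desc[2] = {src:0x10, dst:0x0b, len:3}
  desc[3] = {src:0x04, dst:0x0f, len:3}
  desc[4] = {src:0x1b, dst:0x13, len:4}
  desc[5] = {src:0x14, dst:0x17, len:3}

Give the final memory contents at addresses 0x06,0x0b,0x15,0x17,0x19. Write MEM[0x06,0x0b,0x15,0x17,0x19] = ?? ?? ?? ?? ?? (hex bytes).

#0 dst[0x0b+2] := {0x0c,0xec}
#1 dst[0x0d+3] := {0x76,0x6c,0x27}
#2 dst[0x0b+3] := {0x0c,0xec,0xfb}
#3 dst[0x0f+3] := {0xa2,0x36,0x66}
#4 dst[0x13+4] := {0x76,0x6c,0x27,0xbc}
#5 dst[0x17+3] := {0x6c,0x27,0xbc}
query mem[0x06]=0x66, mem[0x0b]=0x0c, mem[0x15]=0x27, mem[0x17]=0x6c, mem[0x19]=0xbc

MEM[0x06,0x0b,0x15,0x17,0x19] = 66 0c 27 6c bc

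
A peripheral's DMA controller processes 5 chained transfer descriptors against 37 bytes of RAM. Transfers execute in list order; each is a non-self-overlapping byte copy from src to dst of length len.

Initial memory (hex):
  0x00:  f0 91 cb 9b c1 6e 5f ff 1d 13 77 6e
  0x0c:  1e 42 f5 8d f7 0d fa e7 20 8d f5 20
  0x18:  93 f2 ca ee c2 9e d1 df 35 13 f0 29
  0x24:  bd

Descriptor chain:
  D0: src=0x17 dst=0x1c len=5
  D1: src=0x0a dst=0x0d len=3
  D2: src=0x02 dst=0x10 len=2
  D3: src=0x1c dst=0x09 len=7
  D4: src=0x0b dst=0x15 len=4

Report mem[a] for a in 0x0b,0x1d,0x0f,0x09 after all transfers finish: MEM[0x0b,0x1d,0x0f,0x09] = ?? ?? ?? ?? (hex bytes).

D0: mem[0x1c..0x20] <- [20 93 f2 ca ee]
D1: mem[0x0d..0x0f] <- [77 6e 1e]
D2: mem[0x10..0x11] <- [cb 9b]
D3: mem[0x09..0x0f] <- [20 93 f2 ca ee 13 f0]
D4: mem[0x15..0x18] <- [f2 ca ee 13]
query mem[0x0b]=0xf2, mem[0x1d]=0x93, mem[0x0f]=0xf0, mem[0x09]=0x20

MEM[0x0b,0x1d,0x0f,0x09] = f2 93 f0 20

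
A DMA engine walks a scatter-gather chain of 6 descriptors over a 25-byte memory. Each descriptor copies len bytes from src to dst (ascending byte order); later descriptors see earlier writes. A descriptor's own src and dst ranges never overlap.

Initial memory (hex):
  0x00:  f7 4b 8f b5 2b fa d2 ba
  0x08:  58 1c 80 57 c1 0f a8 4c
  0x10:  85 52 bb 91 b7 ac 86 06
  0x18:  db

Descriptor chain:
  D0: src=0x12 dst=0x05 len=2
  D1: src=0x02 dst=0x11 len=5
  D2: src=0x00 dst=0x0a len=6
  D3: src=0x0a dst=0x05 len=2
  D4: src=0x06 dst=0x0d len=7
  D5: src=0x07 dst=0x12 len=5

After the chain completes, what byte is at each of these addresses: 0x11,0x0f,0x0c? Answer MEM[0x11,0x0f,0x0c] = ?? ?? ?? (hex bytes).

MEM[0x11,0x0f,0x0c] = f7 58 8f

D0: mem[0x05..0x06] <- [bb 91]
D1: mem[0x11..0x15] <- [8f b5 2b bb 91]
D2: mem[0x0a..0x0f] <- [f7 4b 8f b5 2b bb]
D3: mem[0x05..0x06] <- [f7 4b]
D4: mem[0x0d..0x13] <- [4b ba 58 1c f7 4b 8f]
D5: mem[0x12..0x16] <- [ba 58 1c f7 4b]
query mem[0x11]=0xf7, mem[0x0f]=0x58, mem[0x0c]=0x8f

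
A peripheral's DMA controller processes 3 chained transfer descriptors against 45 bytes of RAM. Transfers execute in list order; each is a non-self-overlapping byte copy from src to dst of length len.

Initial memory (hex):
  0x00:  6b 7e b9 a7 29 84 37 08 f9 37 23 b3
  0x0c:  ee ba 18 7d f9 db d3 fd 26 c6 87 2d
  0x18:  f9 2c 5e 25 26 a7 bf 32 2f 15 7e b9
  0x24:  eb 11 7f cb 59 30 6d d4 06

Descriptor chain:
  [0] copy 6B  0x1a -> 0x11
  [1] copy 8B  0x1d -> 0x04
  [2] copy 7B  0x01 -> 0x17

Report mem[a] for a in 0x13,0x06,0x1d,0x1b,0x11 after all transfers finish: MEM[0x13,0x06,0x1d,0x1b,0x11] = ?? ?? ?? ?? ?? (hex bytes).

MEM[0x13,0x06,0x1d,0x1b,0x11] = 26 32 2f bf 5e

  after D0: wrote 6B at 0x11 = 5e2526a7bf32
  after D1: wrote 8B at 0x04 = a7bf322f157eb9eb
  after D2: wrote 7B at 0x17 = 7eb9a7a7bf322f
query mem[0x13]=0x26, mem[0x06]=0x32, mem[0x1d]=0x2f, mem[0x1b]=0xbf, mem[0x11]=0x5e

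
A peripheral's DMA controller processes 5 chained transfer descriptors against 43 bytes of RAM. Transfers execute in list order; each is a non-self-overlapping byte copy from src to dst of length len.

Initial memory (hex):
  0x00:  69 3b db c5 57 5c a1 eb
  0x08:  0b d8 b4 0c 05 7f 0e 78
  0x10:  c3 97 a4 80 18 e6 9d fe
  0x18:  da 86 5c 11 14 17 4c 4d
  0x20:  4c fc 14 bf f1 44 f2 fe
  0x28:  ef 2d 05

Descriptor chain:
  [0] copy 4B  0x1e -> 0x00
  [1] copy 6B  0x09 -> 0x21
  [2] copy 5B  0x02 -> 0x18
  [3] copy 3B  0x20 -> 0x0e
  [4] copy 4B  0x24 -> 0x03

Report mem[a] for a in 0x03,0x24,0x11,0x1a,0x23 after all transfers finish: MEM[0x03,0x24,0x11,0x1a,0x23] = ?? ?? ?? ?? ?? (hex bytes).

[0] 0x1e->0x00 len=4 : 4c 4d 4c fc
[1] 0x09->0x21 len=6 : d8 b4 0c 05 7f 0e
[2] 0x02->0x18 len=5 : 4c fc 57 5c a1
[3] 0x20->0x0e len=3 : 4c d8 b4
[4] 0x24->0x03 len=4 : 05 7f 0e fe
query mem[0x03]=0x05, mem[0x24]=0x05, mem[0x11]=0x97, mem[0x1a]=0x57, mem[0x23]=0x0c

MEM[0x03,0x24,0x11,0x1a,0x23] = 05 05 97 57 0c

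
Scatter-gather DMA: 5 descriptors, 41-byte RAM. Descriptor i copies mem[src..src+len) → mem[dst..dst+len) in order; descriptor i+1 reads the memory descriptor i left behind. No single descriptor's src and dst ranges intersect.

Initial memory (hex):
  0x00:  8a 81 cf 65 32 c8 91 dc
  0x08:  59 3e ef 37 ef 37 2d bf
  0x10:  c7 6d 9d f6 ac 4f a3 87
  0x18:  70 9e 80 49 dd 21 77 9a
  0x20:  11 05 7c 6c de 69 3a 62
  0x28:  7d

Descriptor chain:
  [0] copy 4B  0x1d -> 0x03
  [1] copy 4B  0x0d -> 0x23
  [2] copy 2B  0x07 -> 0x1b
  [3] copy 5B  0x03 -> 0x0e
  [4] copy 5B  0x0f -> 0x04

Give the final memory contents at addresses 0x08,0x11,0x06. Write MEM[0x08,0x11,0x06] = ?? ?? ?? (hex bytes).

  after D0: wrote 4B at 0x03 = 21779a11
  after D1: wrote 4B at 0x23 = 372dbfc7
  after D2: wrote 2B at 0x1b = dc59
  after D3: wrote 5B at 0x0e = 21779a11dc
  after D4: wrote 5B at 0x04 = 779a11dcf6
query mem[0x08]=0xf6, mem[0x11]=0x11, mem[0x06]=0x11

MEM[0x08,0x11,0x06] = f6 11 11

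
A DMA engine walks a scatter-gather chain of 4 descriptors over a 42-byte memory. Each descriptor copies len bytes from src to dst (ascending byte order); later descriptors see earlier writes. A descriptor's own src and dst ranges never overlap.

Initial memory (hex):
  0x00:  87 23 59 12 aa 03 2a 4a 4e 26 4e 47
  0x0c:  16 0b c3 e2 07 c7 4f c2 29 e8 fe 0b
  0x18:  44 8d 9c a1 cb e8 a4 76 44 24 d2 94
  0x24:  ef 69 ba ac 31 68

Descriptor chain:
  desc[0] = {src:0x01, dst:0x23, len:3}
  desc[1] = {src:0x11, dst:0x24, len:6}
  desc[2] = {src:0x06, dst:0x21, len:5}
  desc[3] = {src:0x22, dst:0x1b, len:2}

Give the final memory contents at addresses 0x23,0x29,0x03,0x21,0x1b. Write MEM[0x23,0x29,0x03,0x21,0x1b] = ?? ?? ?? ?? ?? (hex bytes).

MEM[0x23,0x29,0x03,0x21,0x1b] = 4e fe 12 2a 4a

#0 dst[0x23+3] := {0x23,0x59,0x12}
#1 dst[0x24+6] := {0xc7,0x4f,0xc2,0x29,0xe8,0xfe}
#2 dst[0x21+5] := {0x2a,0x4a,0x4e,0x26,0x4e}
#3 dst[0x1b+2] := {0x4a,0x4e}
query mem[0x23]=0x4e, mem[0x29]=0xfe, mem[0x03]=0x12, mem[0x21]=0x2a, mem[0x1b]=0x4a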